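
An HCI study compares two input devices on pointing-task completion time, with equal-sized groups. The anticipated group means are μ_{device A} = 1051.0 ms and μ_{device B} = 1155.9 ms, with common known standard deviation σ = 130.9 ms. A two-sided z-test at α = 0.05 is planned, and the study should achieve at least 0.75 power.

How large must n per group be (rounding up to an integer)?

Standardized effect: d = |μ_{device A} − μ_{device B}| / σ = |1051.0 − 1155.9| / 130.9 = 0.8014
Set Φ(δ − 1.960) = 0.75; then δ − 1.960 = Φ⁻¹(0.75) = 0.674, giving δ = 2.634.
(Ignoring the negligible lower-tail rejection probability gives the usual closed-form inversion.)
δ = d·√(n/2) ⇒ n = 2(δ/d)² = 2 × (2.634 / 0.8014)² = 21.61.
Round up to the next whole unit.

n = 22 per group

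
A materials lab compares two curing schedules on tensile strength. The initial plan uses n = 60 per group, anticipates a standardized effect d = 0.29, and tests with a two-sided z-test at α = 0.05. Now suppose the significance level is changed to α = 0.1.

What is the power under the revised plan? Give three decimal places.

δ = d·√(n/2) = 0.29 × √(60/2) = 1.5884 (unchanged). New critical value: z_{0.05} = 1.645.
Revised power = Φ(δ − 1.645) + Φ(−δ − 1.645) = Φ(-0.056) + Φ(-3.233) = 0.4775 + 0.0006 = 0.4781.

Power ≈ 0.478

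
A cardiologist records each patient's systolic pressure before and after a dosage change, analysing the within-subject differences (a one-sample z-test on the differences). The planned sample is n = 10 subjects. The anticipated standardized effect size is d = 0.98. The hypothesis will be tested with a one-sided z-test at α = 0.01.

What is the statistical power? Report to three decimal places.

Noncentrality parameter: δ = d·√n = 0.98 × √10 = 3.0990
One-sided α = 0.01 → critical value z_{0.01} = 2.326.
Power = P(Z > 2.326 − δ) = Φ(0.773) = 0.7801.

Power ≈ 0.780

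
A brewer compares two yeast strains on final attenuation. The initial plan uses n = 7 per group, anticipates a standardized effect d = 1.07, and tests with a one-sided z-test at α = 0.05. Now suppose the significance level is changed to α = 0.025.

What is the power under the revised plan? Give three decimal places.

δ = d·√(n/2) = 1.07 × √(7/2) = 2.0018 (unchanged). New critical value: z_{0.025} = 1.960.
Revised power = P(Z > 1.960 − δ) = Φ(0.042) = 0.5167.

Power ≈ 0.517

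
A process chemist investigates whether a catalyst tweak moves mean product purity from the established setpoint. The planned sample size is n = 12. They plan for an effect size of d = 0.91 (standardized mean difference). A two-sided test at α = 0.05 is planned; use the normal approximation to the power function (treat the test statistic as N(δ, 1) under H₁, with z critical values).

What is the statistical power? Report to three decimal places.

Noncentrality parameter: δ = d·√n = 0.91 × √12 = 3.1523
Critical value for a two-sided test at α = 0.05: z_{α/2} = 1.960.
Power = Φ(δ − 1.960) + Φ(−δ − 1.960) = Φ(1.192) + Φ(-5.112) = 0.8834 + 0.0000 = 0.8834.

Power ≈ 0.883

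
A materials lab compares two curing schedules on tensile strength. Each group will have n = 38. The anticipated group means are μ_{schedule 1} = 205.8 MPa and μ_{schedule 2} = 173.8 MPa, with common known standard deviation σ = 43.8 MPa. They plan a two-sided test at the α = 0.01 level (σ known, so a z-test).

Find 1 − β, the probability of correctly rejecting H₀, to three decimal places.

Power ≈ 0.729

Standardized effect: d = |μ_{schedule 1} − μ_{schedule 2}| / σ = |205.8 − 173.8| / 43.8 = 0.7306
Noncentrality parameter: δ = d·√(n/2) = 0.7306 × √(38/2) = 3.1846
Two-sided α = 0.01 → critical value z_{0.005} = 2.576.
Power = Φ(δ − 2.576) + Φ(−δ − 2.576) = Φ(0.609) + Φ(-5.760) = 0.7287 + 0.0000 = 0.7287.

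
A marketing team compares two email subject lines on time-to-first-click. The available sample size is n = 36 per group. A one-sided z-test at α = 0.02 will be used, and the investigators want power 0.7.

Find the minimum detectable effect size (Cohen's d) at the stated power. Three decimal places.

d ≈ 0.608

Required noncentrality: δ = z_{0.02} + z_{0.30} = 2.054 + 0.524 = 2.578.
δ = d·√(n/2) ⇒ d = δ/√(n/2) = 2.578/√(36/2) = 0.6077.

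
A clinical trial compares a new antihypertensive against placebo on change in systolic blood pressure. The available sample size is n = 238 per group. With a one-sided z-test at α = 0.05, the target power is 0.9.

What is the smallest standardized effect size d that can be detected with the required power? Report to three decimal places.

Need Φ(δ − 1.645) = 0.9, so δ = 1.645 + 1.282 = 2.926.
δ = d·√(n/2) ⇒ d = δ/√(n/2) = 2.926/√(238/2) = 0.2683.

d ≈ 0.268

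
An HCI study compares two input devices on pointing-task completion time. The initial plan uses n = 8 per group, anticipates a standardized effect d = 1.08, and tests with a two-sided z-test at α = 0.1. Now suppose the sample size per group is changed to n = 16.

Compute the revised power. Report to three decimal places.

Power ≈ 0.921

With n = 16 per group: δ = d·√(n/2) = 1.08 × √(16/2) = 3.0547. Critical value z_{0.05} = 1.645.
Revised power = Φ(δ − 1.645) + Φ(−δ − 1.645) = Φ(1.410) + Φ(-4.700) = 0.9207 + 0.0000 = 0.9207.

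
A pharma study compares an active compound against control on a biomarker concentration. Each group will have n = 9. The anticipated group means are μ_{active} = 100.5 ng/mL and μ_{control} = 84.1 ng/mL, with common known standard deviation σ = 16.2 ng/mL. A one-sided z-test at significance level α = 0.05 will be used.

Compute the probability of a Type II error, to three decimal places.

Standardized effect: d = |μ_{active} − μ_{control}| / σ = |100.5 − 84.1| / 16.2 = 1.0123
Noncentrality parameter: δ = d·√(n/2) = 1.0123 × √(9/2) = 2.1475
Critical value for a one-sided test at α = 0.05: z_α = 1.645.
Power = Φ(δ − 1.645) = Φ(0.503) = 0.6924.
Type II error: β = 1 − power = 1 − 0.6924 = 0.3076.

β ≈ 0.308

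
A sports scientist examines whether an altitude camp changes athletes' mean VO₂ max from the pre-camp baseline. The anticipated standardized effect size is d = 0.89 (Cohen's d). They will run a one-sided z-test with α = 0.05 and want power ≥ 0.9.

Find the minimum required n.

For power 0.9 need Φ(δ − z_{0.05}) = 0.9, so δ = z_{0.05} + z_{0.10} = 1.645 + 1.282 = 2.926.
δ = d·√n ⇒ n = (δ/d)² = (2.926 / 0.89)² = 10.81.
Round up to the next whole unit.

n = 11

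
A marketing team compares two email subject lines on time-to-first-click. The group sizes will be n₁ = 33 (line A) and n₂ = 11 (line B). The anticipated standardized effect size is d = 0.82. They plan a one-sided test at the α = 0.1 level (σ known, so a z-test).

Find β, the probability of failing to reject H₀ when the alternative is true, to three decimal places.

Noncentrality parameter: δ = d / √(1/n₁ + 1/n₂) = 0.82 / √(1/33 + 1/11) = 2.3553
One-sided α = 0.1 → critical value z_{0.1} = 1.282.
Power = Φ(δ − 1.282) = Φ(1.074) = 0.8585.
Type II error: β = 1 − power = 1 − 0.8585 = 0.1415.

β ≈ 0.141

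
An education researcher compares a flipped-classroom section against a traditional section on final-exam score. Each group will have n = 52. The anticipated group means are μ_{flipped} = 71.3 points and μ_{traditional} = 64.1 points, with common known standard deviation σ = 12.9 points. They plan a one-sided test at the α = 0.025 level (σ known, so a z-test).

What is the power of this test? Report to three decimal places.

Power ≈ 0.812

Standardized effect: d = |μ_{flipped} − μ_{traditional}| / σ = |71.3 − 64.1| / 12.9 = 0.5581
Noncentrality parameter: δ = d·√(n/2) = 0.5581 × √(52/2) = 2.8460
One-sided α = 0.025 → critical value z_{0.025} = 1.960.
Power = Φ(δ − 1.960) = Φ(0.886) = 0.8122.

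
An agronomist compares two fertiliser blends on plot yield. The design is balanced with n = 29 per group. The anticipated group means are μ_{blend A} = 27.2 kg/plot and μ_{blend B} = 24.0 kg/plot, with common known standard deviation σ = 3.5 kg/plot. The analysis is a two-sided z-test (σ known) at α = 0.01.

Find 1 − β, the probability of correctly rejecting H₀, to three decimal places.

Power ≈ 0.817

Standardized effect: d = |μ_{blend A} − μ_{blend B}| / σ = |27.2 − 24.0| / 3.5 = 0.9143
Noncentrality parameter: δ = d·√(n/2) = 0.9143 × √(29/2) = 3.4815
Critical value for a two-sided test at α = 0.01: z_{α/2} = 2.576.
Power = Φ(δ − 2.576) + Φ(−δ − 2.576) = Φ(0.906) + Φ(-6.057) = 0.8174 + 0.0000 = 0.8174.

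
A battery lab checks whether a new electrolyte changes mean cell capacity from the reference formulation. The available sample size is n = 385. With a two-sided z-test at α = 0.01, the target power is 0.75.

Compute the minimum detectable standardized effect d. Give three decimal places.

Required noncentrality: δ = z_{0.005} + z_{0.25} = 2.576 + 0.674 = 3.250.
(Lower-tail contribution to power is negligible for δ > 0.)
δ = d·√n ⇒ d = δ/√n = 3.250/√385 = 0.1657.

d ≈ 0.166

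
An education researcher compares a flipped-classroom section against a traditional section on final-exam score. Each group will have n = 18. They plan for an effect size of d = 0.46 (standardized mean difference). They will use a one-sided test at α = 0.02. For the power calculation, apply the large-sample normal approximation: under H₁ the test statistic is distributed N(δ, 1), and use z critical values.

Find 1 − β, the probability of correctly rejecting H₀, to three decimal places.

Power ≈ 0.250

Noncentrality parameter: λ = d·√(n/2) = 0.46 × √(18/2) = 1.3800
One-sided α = 0.02 → critical value z_{0.02} = 2.054.
Power = P(Z > 2.054 − λ) = Φ(-0.674) = 0.2502.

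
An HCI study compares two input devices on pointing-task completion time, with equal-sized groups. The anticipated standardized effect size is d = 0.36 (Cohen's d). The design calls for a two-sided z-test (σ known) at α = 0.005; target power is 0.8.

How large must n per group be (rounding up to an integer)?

For power 0.8 need Φ(δ − z_{0.0025}) = 0.8, so δ = z_{0.0025} + z_{0.20} = 2.807 + 0.842 = 3.649.
(Ignoring the negligible lower-tail rejection probability gives the usual closed-form inversion.)
δ = d·√(n/2) ⇒ n = 2(δ/d)² = 2 × (3.649 / 0.36)² = 205.44.
Rounding up, n = 206 per group.

n = 206 per group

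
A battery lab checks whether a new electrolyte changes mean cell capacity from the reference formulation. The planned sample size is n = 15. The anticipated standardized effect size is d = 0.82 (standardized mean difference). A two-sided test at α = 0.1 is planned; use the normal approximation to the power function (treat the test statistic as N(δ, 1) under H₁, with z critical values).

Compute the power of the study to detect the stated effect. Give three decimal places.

Noncentrality parameter: δ = d·√n = 0.82 × √15 = 3.1758
Critical value for a two-sided test at α = 0.1: z_{α/2} = 1.645.
Power = Φ(δ − 1.645) + Φ(−δ − 1.645) = Φ(1.531) + Φ(-4.821) = 0.9371 + 0.0000 = 0.9371.

Power ≈ 0.937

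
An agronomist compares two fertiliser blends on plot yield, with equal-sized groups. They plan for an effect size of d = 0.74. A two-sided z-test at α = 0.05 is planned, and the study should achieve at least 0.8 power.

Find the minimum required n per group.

n = 29 per group

Set Φ(δ − 1.960) = 0.8; then δ − 1.960 = Φ⁻¹(0.8) = 0.842, giving δ = 2.802.
(The Φ(−δ − z_{α/2}) term is vanishingly small for δ > 0 and is dropped in the standard sample-size formula.)
δ = d·√(n/2) ⇒ n = 2(δ/d)² = 2 × (2.802 / 0.74)² = 28.67.
Round up to the next whole unit.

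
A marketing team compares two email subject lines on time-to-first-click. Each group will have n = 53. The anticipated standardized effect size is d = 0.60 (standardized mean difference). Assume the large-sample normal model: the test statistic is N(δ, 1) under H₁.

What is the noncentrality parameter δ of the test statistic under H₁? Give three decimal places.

δ ≈ 3.089

The noncentrality parameter scales effect size by the design's sample-size factor: δ = d·√(n/2) = 0.60 × √(53/2) = 3.0887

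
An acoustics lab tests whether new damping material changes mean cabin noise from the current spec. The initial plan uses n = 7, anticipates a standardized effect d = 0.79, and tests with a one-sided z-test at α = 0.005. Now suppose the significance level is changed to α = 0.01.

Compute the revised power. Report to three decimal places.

δ = d·√n = 0.79 × √7 = 2.0901 (unchanged). New critical value: z_{0.01} = 2.326.
Revised power = P(Z > 2.326 − δ) = Φ(-0.236) = 0.4066.

Power ≈ 0.407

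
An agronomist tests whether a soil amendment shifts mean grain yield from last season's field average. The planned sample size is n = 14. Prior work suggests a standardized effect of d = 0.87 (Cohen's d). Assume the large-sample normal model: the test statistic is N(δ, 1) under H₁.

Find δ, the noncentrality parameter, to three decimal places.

The noncentrality parameter scales effect size by the design's sample-size factor: δ = d·√n = 0.87 × √14 = 3.2552

δ ≈ 3.255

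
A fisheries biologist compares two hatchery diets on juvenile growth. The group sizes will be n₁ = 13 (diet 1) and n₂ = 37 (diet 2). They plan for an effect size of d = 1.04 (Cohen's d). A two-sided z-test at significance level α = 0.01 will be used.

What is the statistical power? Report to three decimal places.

Power ≈ 0.742

Noncentrality parameter: δ = d / √(1/n₁ + 1/n₂) = 1.04 / √(1/13 + 1/37) = 3.2257
Critical value for a two-sided test at α = 0.01: z_{α/2} = 2.576.
Power = Φ(δ − 2.576) + Φ(−δ − 2.576) = Φ(0.650) + Φ(-5.802) = 0.7421 + 0.0000 = 0.7421.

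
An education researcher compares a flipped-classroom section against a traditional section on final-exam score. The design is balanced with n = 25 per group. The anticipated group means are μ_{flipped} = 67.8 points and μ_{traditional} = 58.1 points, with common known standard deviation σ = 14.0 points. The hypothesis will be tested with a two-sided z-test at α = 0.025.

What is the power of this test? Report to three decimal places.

Standardized effect: d = |μ_{flipped} − μ_{traditional}| / σ = |67.8 − 58.1| / 14.0 = 0.6929
Noncentrality parameter: δ = d·√(n/2) = 0.6929 × √(25/2) = 2.4496
Two-sided α = 0.025 → critical value z_{0.0125} = 2.241.
Power = Φ(δ − 2.241) + Φ(−δ − 2.241) = Φ(0.208) + Φ(-4.691) = 0.5825 + 0.0000 = 0.5825.

Power ≈ 0.582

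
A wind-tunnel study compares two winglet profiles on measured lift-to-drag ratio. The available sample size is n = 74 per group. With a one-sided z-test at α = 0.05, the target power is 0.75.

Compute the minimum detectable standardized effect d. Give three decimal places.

d ≈ 0.381

Required noncentrality: δ = z_{0.05} + z_{0.25} = 1.645 + 0.674 = 2.319.
δ = d·√(n/2) ⇒ d = δ/√(n/2) = 2.319/√(74/2) = 0.3813.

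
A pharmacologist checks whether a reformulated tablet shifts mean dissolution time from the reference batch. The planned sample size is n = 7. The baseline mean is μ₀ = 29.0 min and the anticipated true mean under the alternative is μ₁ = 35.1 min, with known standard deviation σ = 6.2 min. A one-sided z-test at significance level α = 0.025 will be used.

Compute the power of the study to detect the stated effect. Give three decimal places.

Power ≈ 0.740

Standardized effect: d = |μ₁ − μ₀| / σ = |35.1 − 29.0| / 6.2 = 0.9839
Noncentrality parameter: δ = d·√n = 0.9839 × √7 = 2.6031
Critical value for a one-sided test at α = 0.025: z_α = 1.960.
Power = P(Z > 1.960 − δ) = Φ(0.643) = 0.7399.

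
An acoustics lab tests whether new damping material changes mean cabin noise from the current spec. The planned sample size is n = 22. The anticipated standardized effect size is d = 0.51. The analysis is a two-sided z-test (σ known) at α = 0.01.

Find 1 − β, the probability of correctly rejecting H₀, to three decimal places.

Noncentrality parameter: δ = d·√n = 0.51 × √22 = 2.3921
Two-sided α = 0.01 → critical value z_{0.005} = 2.576.
Power = Φ(δ − 2.576) + Φ(−δ − 2.576) = Φ(-0.184) + Φ(-4.968) = 0.4271 + 0.0000 = 0.4271.

Power ≈ 0.427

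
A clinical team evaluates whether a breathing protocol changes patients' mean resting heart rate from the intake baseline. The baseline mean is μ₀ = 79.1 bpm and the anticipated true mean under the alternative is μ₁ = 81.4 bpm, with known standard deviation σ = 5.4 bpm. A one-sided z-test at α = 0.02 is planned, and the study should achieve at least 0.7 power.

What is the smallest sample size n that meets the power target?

n = 37

Standardized effect: d = |μ₁ − μ₀| / σ = |81.4 − 79.1| / 5.4 = 0.4259
Set Φ(δ − 2.054) = 0.7; then δ − 2.054 = Φ⁻¹(0.7) = 0.524, giving δ = 2.578.
δ = d·√n ⇒ n = (δ/d)² = (2.578 / 0.4259)² = 36.64.
Round up to the next whole unit.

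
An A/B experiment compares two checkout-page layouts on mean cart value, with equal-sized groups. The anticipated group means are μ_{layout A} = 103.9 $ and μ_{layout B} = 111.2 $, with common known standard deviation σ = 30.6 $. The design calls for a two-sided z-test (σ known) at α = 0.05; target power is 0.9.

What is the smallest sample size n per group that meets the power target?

Standardized effect: d = |μ_{layout A} − μ_{layout B}| / σ = |103.9 − 111.2| / 30.6 = 0.2386
Set Φ(δ − 1.960) = 0.9; then δ − 1.960 = Φ⁻¹(0.9) = 1.282, giving δ = 3.242.
(The Φ(−δ − z_{α/2}) term is vanishingly small for δ > 0 and is dropped in the standard sample-size formula.)
δ = d·√(n/2) ⇒ n = 2(δ/d)² = 2 × (3.242 / 0.2386)² = 369.25.
Rounding up, n = 370 per group.

n = 370 per group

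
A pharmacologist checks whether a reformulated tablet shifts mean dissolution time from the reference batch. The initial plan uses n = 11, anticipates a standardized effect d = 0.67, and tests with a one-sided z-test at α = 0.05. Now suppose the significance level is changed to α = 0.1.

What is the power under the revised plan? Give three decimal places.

Power ≈ 0.827

δ = d·√n = 0.67 × √11 = 2.2221 (unchanged). New critical value: z_{0.1} = 1.282.
Revised power = P(Z > 1.282 − δ) = Φ(0.941) = 0.8265.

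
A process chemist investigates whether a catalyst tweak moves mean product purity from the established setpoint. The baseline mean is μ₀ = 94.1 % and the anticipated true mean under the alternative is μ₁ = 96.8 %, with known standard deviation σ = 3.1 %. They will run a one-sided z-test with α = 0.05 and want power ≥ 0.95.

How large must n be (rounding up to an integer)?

Standardized effect: d = |μ₁ − μ₀| / σ = |96.8 − 94.1| / 3.1 = 0.8710
Set Φ(δ − 1.645) = 0.95; then δ − 1.645 = Φ⁻¹(0.95) = 1.645, giving δ = 3.290.
δ = d·√n ⇒ n = (δ/d)² = (3.290 / 0.8710)² = 14.27.
Round up to the next whole unit.

n = 15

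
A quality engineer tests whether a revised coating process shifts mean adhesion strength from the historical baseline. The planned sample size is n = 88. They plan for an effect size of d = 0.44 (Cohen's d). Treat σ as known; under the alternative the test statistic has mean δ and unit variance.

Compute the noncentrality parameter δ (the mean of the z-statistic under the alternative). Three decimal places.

δ ≈ 4.128

δ = d·√n = 0.44 × √88 = 4.1276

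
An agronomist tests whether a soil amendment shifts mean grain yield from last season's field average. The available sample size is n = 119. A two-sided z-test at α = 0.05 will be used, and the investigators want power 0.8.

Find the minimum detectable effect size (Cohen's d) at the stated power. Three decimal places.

Need Φ(δ − 1.960) = 0.8, so δ = 1.960 + 0.842 = 2.802.
(The second rejection-region term Φ(−δ − z_{α/2}) is negligible and dropped.)
δ = d·√n ⇒ d = δ/√n = 2.802/√119 = 0.2568.

d ≈ 0.257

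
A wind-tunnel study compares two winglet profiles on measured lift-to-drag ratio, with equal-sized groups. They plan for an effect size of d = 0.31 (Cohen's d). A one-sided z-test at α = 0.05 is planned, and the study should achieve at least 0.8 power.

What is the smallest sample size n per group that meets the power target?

For power 0.8 need Φ(δ − z_{0.05}) = 0.8, so δ = z_{0.05} + z_{0.20} = 1.645 + 0.842 = 2.486.
δ = d·√(n/2) ⇒ n = 2(δ/d)² = 2 × (2.486 / 0.31)² = 128.67.
Round up to the next whole unit.

n = 129 per group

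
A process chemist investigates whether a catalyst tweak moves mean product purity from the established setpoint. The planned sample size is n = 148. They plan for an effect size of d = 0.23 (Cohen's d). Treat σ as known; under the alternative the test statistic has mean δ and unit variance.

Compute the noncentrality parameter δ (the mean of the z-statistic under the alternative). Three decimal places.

δ = d·√n = 0.23 × √148 = 2.7981

δ ≈ 2.798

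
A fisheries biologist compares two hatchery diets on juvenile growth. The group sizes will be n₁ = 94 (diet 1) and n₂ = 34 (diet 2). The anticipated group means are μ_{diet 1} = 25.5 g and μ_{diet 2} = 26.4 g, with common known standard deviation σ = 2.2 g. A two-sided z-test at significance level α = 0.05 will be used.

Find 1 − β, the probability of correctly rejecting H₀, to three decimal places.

Power ≈ 0.534

Standardized effect: d = |μ_{diet 1} − μ_{diet 2}| / σ = |25.5 − 26.4| / 2.2 = 0.4091
Noncentrality parameter: δ = d / √(1/n₁ + 1/n₂) = 0.4091 / √(1/94 + 1/34) = 2.0442
Two-sided α = 0.05 → critical value z_{0.025} = 1.960.
Power = Φ(δ − 1.960) + Φ(−δ − 1.960) = Φ(0.084) + Φ(-4.004) = 0.5336 + 0.0000 = 0.5336.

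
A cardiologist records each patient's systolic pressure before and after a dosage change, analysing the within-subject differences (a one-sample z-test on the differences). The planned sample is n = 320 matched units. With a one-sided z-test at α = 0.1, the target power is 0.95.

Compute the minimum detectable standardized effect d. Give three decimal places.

Need Φ(δ − 1.282) = 0.95, so δ = 1.282 + 1.645 = 2.926.
δ = d·√n ⇒ d = δ/√n = 2.926/√320 = 0.1636.

d ≈ 0.164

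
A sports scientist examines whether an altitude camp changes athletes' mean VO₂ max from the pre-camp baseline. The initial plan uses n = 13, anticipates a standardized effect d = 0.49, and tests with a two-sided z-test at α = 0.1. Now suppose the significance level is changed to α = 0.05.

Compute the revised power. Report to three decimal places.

δ = d·√n = 0.49 × √13 = 1.7667 (unchanged). New critical value: z_{0.025} = 1.960.
Revised power = Φ(δ − 1.960) + Φ(−δ − 1.960) = Φ(-0.193) + Φ(-3.727) = 0.4234 + 0.0001 = 0.4235.

Power ≈ 0.423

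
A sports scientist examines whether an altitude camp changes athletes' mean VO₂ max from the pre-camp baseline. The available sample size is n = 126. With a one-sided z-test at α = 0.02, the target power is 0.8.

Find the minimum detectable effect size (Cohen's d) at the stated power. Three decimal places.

d ≈ 0.258

Need Φ(δ − 2.054) = 0.8, so δ = 2.054 + 0.842 = 2.895.
δ = d·√n ⇒ d = δ/√n = 2.895/√126 = 0.2579.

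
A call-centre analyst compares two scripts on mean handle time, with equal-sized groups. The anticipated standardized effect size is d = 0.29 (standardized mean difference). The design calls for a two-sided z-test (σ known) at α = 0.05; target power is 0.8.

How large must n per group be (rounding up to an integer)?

n = 187 per group

For power 0.8 need Φ(δ − z_{0.025}) = 0.8, so δ = z_{0.025} + z_{0.20} = 1.960 + 0.842 = 2.802.
(Ignoring the negligible lower-tail rejection probability gives the usual closed-form inversion.)
δ = d·√(n/2) ⇒ n = 2(δ/d)² = 2 × (2.802 / 0.29)² = 186.66.
Rounding up, n = 187 per group.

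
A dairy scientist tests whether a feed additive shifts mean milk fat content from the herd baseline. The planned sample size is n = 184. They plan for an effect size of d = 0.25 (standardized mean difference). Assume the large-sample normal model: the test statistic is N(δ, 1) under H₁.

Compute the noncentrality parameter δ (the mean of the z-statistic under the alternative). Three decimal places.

The noncentrality parameter scales effect size by the design's sample-size factor: δ = d·√n = 0.25 × √184 = 3.3912

δ ≈ 3.391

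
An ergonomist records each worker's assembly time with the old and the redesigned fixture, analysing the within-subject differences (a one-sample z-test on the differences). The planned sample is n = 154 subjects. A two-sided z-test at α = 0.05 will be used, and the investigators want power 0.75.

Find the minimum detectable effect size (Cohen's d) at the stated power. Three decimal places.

d ≈ 0.212

Required noncentrality: δ = z_{0.025} + z_{0.25} = 1.960 + 0.674 = 2.634.
(Lower-tail contribution to power is negligible for δ > 0.)
δ = d·√n ⇒ d = δ/√n = 2.634/√154 = 0.2123.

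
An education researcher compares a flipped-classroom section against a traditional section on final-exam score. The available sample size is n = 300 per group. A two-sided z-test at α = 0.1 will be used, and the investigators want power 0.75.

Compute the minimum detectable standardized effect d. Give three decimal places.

Need Φ(δ − 1.645) = 0.75, so δ = 1.645 + 0.674 = 2.319.
(Lower-tail contribution to power is negligible for δ > 0.)
δ = d·√(n/2) ⇒ d = δ/√(n/2) = 2.319/√(300/2) = 0.1894.

d ≈ 0.189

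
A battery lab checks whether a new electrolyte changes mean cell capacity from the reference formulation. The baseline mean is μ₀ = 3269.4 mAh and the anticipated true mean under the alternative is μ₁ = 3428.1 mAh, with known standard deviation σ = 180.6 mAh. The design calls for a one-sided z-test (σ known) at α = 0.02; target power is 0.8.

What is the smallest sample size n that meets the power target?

Standardized effect: d = |μ₁ − μ₀| / σ = |3428.1 − 3269.4| / 180.6 = 0.8787
For power 0.8 need Φ(δ − z_{0.02}) = 0.8, so δ = z_{0.02} + z_{0.20} = 2.054 + 0.842 = 2.895.
δ = d·√n ⇒ n = (δ/d)² = (2.895 / 0.8787)² = 10.86.
Rounding up, n = 11.

n = 11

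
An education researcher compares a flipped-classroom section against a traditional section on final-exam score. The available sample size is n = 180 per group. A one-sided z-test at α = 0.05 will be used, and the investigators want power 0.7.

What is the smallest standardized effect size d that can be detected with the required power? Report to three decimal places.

Need Φ(δ − 1.645) = 0.7, so δ = 1.645 + 0.524 = 2.169.
δ = d·√(n/2) ⇒ d = δ/√(n/2) = 2.169/√(180/2) = 0.2287.

d ≈ 0.229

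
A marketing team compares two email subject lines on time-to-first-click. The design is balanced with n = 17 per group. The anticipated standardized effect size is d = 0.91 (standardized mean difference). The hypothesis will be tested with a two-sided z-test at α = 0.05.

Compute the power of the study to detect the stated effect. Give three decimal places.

Power ≈ 0.756

Noncentrality parameter: δ = d·√(n/2) = 0.91 × √(17/2) = 2.6531
Two-sided α = 0.05 → critical value z_{0.025} = 1.960.
Power = Φ(δ − 1.960) + Φ(−δ − 1.960) = Φ(0.693) + Φ(-4.613) = 0.7559 + 0.0000 = 0.7559.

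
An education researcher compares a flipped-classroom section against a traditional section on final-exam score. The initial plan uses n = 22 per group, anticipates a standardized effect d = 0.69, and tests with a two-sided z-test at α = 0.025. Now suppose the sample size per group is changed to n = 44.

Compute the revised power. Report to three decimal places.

With n = 44 per group: δ = d·√(n/2) = 0.69 × √(44/2) = 3.2364. Critical value z_{0.0125} = 2.241.
Revised power = Φ(δ − 2.241) + Φ(−δ − 2.241) = Φ(0.995) + Φ(-5.478) = 0.8401 + 0.0000 = 0.8401.

Power ≈ 0.840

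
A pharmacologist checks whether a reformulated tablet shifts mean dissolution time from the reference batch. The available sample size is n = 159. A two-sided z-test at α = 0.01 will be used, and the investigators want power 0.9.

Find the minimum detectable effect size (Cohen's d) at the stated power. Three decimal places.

d ≈ 0.306

Need Φ(δ − 2.576) = 0.9, so δ = 2.576 + 1.282 = 3.857.
(Lower-tail contribution to power is negligible for δ > 0.)
δ = d·√n ⇒ d = δ/√n = 3.857/√159 = 0.3059.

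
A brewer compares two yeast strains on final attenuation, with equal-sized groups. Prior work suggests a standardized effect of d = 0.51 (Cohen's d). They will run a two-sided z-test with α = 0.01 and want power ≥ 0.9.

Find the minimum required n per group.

n = 115 per group

For power 0.9 need Φ(δ − z_{0.005}) = 0.9, so δ = z_{0.005} + z_{0.10} = 2.576 + 1.282 = 3.857.
(Ignoring the negligible lower-tail rejection probability gives the usual closed-form inversion.)
δ = d·√(n/2) ⇒ n = 2(δ/d)² = 2 × (3.857 / 0.51)² = 114.41.
Rounding up, n = 115 per group.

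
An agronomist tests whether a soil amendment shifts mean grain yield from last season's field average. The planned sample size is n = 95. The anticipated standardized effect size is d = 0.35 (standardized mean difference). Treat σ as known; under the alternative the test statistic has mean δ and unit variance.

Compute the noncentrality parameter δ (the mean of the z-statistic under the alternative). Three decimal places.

δ = d·√n = 0.35 × √95 = 3.4114

δ ≈ 3.411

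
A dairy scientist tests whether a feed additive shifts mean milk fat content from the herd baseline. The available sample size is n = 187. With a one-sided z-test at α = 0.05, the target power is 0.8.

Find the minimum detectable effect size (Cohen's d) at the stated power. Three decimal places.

Need Φ(δ − 1.645) = 0.8, so δ = 1.645 + 0.842 = 2.486.
δ = d·√n ⇒ d = δ/√n = 2.486/√187 = 0.1818.

d ≈ 0.182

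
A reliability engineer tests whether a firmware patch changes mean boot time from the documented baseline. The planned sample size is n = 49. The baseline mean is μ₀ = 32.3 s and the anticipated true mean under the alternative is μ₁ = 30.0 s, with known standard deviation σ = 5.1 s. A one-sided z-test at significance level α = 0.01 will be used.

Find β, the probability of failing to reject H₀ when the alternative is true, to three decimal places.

Standardized effect: d = |μ₁ − μ₀| / σ = |30.0 − 32.3| / 5.1 = 0.4510
Noncentrality parameter: δ = d·√n = 0.4510 × √49 = 3.1569
Critical value for a one-sided test at α = 0.01: z_α = 2.326.
Power = P(Z > 2.326 − δ) = Φ(0.831) = 0.7969.
Type II error: β = 1 − power = 1 − 0.7969 = 0.2031.

β ≈ 0.203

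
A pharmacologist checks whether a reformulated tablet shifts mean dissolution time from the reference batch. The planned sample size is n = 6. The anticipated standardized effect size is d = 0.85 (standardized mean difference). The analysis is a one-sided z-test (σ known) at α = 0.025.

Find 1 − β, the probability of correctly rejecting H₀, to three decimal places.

Noncentrality parameter: δ = d·√n = 0.85 × √6 = 2.0821
Critical value for a one-sided test at α = 0.025: z_α = 1.960.
Power = P(Z > 1.960 − δ) = Φ(0.122) = 0.5486.

Power ≈ 0.549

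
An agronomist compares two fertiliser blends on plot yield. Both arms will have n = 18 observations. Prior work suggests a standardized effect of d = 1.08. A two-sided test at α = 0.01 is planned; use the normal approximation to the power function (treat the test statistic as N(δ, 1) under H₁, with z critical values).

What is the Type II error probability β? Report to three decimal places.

β ≈ 0.253

Noncentrality parameter: δ = d·√(n/2) = 1.08 × √(18/2) = 3.2400
Critical value for a two-sided test at α = 0.01: z_{α/2} = 2.576.
Power = Φ(δ − 2.576) + Φ(−δ − 2.576) = Φ(0.664) + Φ(-5.816) = 0.7467 + 0.0000 = 0.7467.
Type II error: β = 1 − power = 1 − 0.7467 = 0.2533.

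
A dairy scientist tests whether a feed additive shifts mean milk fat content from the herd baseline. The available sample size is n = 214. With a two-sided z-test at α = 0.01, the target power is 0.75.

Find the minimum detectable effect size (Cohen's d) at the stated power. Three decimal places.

Required noncentrality: δ = z_{0.005} + z_{0.25} = 2.576 + 0.674 = 3.250.
(The second rejection-region term Φ(−δ − z_{α/2}) is negligible and dropped.)
δ = d·√n ⇒ d = δ/√n = 3.250/√214 = 0.2222.

d ≈ 0.222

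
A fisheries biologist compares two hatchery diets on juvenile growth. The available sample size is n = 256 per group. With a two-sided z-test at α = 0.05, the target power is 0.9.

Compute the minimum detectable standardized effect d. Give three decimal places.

d ≈ 0.287

Need Φ(δ − 1.960) = 0.9, so δ = 1.960 + 1.282 = 3.242.
(Lower-tail contribution to power is negligible for δ > 0.)
δ = d·√(n/2) ⇒ d = δ/√(n/2) = 3.242/√(256/2) = 0.2865.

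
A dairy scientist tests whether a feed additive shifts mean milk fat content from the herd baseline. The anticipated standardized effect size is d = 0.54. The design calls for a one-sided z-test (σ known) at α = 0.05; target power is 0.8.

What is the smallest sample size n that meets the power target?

Set Φ(δ − 1.645) = 0.8; then δ − 1.645 = Φ⁻¹(0.8) = 0.842, giving δ = 2.486.
δ = d·√n ⇒ n = (δ/d)² = (2.486 / 0.54)² = 21.20.
Rounding up, n = 22.

n = 22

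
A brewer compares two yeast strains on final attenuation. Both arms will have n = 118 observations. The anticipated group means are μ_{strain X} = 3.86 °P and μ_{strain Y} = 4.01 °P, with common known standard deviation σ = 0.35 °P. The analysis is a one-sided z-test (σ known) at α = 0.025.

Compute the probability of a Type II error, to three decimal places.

Standardized effect: d = |μ_{strain X} − μ_{strain Y}| / σ = |3.86 − 4.01| / 0.35 = 0.4286
Noncentrality parameter: δ = d·√(n/2) = 0.4286 × √(118/2) = 3.2919
Critical value for a one-sided test at α = 0.025: z_α = 1.960.
Power = P(Z > 1.960 − δ) = Φ(1.332) = 0.9086.
Type II error: β = 1 − power = 1 − 0.9086 = 0.0914.

β ≈ 0.091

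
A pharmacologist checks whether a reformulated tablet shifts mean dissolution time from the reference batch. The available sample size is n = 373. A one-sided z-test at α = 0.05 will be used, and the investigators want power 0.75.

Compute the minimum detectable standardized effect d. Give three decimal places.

d ≈ 0.120

Need Φ(δ − 1.645) = 0.75, so δ = 1.645 + 0.674 = 2.319.
δ = d·√n ⇒ d = δ/√n = 2.319/√373 = 0.1201.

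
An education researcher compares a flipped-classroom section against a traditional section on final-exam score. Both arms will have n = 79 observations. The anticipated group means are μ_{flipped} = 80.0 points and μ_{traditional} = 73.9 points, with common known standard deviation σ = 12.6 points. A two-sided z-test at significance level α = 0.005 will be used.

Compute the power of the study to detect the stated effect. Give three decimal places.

Power ≈ 0.593

Standardized effect: d = |μ_{flipped} − μ_{traditional}| / σ = |80.0 − 73.9| / 12.6 = 0.4841
Noncentrality parameter: δ = d·√(n/2) = 0.4841 × √(79/2) = 3.0427
Two-sided α = 0.005 → critical value z_{0.0025} = 2.807.
Power = Φ(δ − 2.807) + Φ(−δ − 2.807) = Φ(0.236) + Φ(-5.850) = 0.5932 + 0.0000 = 0.5932.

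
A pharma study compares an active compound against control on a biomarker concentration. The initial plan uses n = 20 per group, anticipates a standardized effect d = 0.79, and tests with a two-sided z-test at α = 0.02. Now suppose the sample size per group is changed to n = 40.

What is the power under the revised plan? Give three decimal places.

With n = 40 per group: δ = d·√(n/2) = 0.79 × √(40/2) = 3.5330. Critical value z_{0.01} = 2.326.
Revised power = Φ(δ − 2.326) + Φ(−δ − 2.326) = Φ(1.207) + Φ(-5.859) = 0.8862 + 0.0000 = 0.8862.

Power ≈ 0.886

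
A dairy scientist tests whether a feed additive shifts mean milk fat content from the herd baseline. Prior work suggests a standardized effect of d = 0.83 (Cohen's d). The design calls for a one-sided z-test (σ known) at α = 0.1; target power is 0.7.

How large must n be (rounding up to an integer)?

For power 0.7 need Φ(δ − z_{0.1}) = 0.7, so δ = z_{0.1} + z_{0.30} = 1.282 + 0.524 = 1.806.
δ = d·√n ⇒ n = (δ/d)² = (1.806 / 0.83)² = 4.73.
Round up to the next whole unit.

n = 5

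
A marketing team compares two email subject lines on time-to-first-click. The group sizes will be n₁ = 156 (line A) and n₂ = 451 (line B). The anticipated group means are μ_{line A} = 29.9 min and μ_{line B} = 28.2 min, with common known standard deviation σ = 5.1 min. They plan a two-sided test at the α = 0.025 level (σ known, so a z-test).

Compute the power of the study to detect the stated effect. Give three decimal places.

Power ≈ 0.911

Standardized effect: d = |μ_{line A} − μ_{line B}| / σ = |29.9 − 28.2| / 5.1 = 0.3333
Noncentrality parameter: δ = d / √(1/n₁ + 1/n₂) = 0.3333 / √(1/156 + 1/451) = 3.5887
Critical value for a two-sided test at α = 0.025: z_{α/2} = 2.241.
Power = Φ(δ − 2.241) + Φ(−δ − 2.241) = Φ(1.347) + Φ(-5.830) = 0.9111 + 0.0000 = 0.9111.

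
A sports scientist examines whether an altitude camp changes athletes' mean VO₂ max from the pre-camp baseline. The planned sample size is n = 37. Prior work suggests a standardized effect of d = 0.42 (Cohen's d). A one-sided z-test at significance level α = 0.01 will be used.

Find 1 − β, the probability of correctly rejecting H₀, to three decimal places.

Power ≈ 0.590

Noncentrality parameter: δ = d·√n = 0.42 × √37 = 2.5548
Critical value for a one-sided test at α = 0.01: z_α = 2.326.
Power = Φ(δ − 2.326) = Φ(0.228) = 0.5903.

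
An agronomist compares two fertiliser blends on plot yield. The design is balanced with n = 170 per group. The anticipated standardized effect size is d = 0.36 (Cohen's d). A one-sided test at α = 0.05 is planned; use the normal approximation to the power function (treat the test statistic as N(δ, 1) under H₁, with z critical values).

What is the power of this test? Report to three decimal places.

Power ≈ 0.953

Noncentrality parameter: δ = d·√(n/2) = 0.36 × √(170/2) = 3.3190
Critical value for a one-sided test at α = 0.05: z_α = 1.645.
Power = Φ(δ − 1.645) = Φ(1.674) = 0.9530.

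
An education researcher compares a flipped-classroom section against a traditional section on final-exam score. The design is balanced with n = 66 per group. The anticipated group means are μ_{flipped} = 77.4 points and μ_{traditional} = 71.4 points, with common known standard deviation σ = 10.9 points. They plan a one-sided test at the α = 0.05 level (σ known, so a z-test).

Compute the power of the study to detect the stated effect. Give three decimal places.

Standardized effect: d = |μ_{flipped} − μ_{traditional}| / σ = |77.4 − 71.4| / 10.9 = 0.5505
Noncentrality parameter: δ = d·√(n/2) = 0.5505 × √(66/2) = 3.1621
Critical value for a one-sided test at α = 0.05: z_α = 1.645.
Power = Φ(δ − 1.645) = Φ(1.517) = 0.9354.

Power ≈ 0.935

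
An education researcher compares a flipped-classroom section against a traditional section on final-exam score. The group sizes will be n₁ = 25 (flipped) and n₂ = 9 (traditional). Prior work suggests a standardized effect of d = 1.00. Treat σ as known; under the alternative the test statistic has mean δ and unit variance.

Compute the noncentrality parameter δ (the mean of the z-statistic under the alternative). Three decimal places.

δ = d / √(1/n₁ + 1/n₂) = 1.00 / √(1/25 + 1/9) = 2.5725

δ ≈ 2.572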